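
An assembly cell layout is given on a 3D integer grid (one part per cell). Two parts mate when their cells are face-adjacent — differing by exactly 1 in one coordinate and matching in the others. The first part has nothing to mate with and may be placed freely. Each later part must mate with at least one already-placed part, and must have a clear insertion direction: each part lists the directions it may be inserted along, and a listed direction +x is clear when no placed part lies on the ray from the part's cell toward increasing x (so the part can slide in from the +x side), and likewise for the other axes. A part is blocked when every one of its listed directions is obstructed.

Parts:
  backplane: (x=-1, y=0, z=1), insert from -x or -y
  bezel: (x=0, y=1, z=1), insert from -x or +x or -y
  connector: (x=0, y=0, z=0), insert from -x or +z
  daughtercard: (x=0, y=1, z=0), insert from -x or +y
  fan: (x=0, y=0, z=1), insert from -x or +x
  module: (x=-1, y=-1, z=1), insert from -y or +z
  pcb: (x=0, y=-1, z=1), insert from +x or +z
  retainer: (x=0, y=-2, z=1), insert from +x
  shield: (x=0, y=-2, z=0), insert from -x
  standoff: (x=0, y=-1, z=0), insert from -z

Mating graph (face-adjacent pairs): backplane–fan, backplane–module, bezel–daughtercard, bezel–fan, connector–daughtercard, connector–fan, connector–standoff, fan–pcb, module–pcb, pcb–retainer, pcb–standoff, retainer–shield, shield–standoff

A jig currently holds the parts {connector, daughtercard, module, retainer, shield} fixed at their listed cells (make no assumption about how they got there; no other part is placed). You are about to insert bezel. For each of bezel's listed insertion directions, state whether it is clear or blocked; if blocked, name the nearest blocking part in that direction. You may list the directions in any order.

+x: clear; -x: clear; -y: blocked by retainer

-x: ray from bezel(0, 1, 1) has no placed part ⇒ clear
+x: ray from bezel(0, 1, 1) has no placed part ⇒ clear
-y: nearest on ray is retainer@(0, -2, 1) ⇒ blocked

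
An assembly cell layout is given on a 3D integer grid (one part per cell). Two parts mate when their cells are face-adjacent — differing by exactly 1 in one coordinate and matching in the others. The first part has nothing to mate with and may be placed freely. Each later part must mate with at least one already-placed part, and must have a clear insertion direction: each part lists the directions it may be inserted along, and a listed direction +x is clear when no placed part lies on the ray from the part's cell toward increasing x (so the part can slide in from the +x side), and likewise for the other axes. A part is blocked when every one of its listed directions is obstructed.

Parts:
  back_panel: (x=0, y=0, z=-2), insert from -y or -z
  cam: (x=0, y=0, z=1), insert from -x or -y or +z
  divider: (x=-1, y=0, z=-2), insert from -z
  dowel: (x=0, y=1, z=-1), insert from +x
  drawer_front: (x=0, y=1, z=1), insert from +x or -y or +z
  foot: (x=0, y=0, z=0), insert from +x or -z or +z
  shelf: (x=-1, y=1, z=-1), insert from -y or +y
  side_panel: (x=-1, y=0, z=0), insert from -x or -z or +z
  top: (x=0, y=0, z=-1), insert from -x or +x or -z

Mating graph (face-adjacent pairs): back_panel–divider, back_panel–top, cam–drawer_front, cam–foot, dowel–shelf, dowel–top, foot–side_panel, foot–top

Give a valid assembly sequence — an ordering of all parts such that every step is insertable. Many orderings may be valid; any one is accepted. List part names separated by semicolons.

drawer_front; cam; foot; side_panel; top; dowel; shelf; back_panel; divider

1. drawer_front@(0, 1, 1) [+x clear] — {drawer_front}
2. cam@(0, 0, 1) [-x clear] — {cam, drawer_front}
3. foot@(0, 0, 0) [+x clear] — {cam, drawer_front, foot}
4. side_panel@(-1, 0, 0) [-x clear] — {cam, drawer_front, foot, side_panel}
5. top@(0, 0, -1) [-x clear] — {cam, drawer_front, foot, side_panel, top}
6. dowel@(0, 1, -1) [+x clear] — {cam, dowel, drawer_front, foot, side_panel, top}
7. shelf@(-1, 1, -1) [-y clear] — {cam, dowel, drawer_front, foot, shelf, side_panel, top}
8. back_panel@(0, 0, -2) [-y clear] — {back_panel, cam, dowel, drawer_front, foot, shelf, side_panel, top}
9. divider@(-1, 0, -2) [-z clear] — {back_panel, cam, divider, dowel, drawer_front, foot, shelf, side_panel, top}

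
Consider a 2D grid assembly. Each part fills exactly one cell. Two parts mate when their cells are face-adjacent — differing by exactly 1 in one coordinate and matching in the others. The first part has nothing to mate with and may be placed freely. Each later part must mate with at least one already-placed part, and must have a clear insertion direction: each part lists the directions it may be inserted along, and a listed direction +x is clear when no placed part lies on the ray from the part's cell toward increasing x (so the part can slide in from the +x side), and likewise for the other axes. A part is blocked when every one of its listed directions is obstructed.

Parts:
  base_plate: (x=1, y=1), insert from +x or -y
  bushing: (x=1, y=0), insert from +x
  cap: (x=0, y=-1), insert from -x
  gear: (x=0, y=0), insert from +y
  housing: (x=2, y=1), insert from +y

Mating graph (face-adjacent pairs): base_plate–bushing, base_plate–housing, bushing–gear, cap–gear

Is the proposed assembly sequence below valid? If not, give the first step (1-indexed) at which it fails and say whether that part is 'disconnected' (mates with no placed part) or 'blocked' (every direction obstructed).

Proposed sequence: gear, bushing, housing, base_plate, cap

1. gear@(0, 0) [+y clear] — {gear}
2. bushing@(1, 0) [+x clear] — {bushing, gear}
3. housing@(2, 1) — no placed neighbour ⇒ disconnected

Invalid at step 3 (disconnected)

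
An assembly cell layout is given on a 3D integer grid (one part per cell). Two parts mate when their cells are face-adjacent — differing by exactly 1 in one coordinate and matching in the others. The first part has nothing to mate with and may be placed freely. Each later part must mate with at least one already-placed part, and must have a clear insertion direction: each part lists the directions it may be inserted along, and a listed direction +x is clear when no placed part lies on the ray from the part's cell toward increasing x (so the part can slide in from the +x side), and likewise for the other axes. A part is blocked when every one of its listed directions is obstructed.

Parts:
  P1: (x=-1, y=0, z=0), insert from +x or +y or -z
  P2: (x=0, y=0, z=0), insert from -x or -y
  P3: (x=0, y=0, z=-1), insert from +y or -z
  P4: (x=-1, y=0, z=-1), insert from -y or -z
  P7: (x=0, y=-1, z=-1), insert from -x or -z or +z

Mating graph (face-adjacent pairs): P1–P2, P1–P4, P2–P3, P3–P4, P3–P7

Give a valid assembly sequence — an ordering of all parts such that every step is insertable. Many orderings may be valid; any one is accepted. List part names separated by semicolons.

P2; P1; P4; P3; P7

1. P2@(0, 0, 0) [-x clear] — {P2}
2. P1@(-1, 0, 0) [+y clear] — {P1, P2}
3. P4@(-1, 0, -1) [-y clear] — {P1, P2, P4}
4. P3@(0, 0, -1) [+y clear] — {P1, P2, P3, P4}
5. P7@(0, -1, -1) [-x clear] — {P1, P2, P3, P4, P7}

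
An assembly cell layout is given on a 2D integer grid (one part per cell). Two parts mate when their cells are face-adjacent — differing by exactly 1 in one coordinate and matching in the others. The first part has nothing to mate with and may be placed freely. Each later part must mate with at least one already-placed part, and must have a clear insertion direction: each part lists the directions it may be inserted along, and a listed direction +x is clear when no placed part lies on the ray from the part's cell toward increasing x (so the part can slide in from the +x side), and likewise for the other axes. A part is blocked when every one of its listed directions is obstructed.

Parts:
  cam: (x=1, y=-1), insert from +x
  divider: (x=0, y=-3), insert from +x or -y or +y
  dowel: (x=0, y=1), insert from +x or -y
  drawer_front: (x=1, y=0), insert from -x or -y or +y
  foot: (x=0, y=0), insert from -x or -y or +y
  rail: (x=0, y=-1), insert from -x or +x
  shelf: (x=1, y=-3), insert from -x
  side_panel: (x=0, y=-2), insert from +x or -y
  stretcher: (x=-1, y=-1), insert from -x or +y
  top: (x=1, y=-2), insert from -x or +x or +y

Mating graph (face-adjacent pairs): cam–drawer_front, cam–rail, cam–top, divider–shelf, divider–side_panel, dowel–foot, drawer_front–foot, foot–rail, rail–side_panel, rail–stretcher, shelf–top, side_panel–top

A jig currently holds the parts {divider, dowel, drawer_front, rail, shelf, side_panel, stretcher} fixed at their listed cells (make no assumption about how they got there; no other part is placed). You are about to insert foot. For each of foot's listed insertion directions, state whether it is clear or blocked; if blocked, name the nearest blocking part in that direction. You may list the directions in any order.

+y: blocked by dowel; -x: clear; -y: blocked by rail

-x: ray from foot(0, 0) has no placed part ⇒ clear
-y: nearest on ray is rail@(0, -1) ⇒ blocked
+y: nearest on ray is dowel@(0, 1) ⇒ blocked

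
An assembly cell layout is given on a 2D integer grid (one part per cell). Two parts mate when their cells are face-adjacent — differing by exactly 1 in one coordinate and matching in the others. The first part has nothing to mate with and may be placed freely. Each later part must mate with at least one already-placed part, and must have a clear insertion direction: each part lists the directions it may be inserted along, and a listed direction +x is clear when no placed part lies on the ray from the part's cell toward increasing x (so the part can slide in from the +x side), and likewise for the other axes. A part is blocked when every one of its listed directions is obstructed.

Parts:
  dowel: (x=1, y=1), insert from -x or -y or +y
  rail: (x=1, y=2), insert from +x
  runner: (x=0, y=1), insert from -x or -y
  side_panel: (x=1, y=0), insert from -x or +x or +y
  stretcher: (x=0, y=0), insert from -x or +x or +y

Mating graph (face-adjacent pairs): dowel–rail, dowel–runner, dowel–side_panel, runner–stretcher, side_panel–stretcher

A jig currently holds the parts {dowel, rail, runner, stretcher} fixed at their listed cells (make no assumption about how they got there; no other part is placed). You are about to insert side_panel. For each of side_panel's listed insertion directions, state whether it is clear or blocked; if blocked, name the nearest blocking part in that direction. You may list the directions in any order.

+x: clear; +y: blocked by dowel; -x: blocked by stretcher

-x: nearest on ray is stretcher@(0, 0) ⇒ blocked
+x: ray from side_panel(1, 0) has no placed part ⇒ clear
+y: nearest on ray is dowel@(1, 1) ⇒ blocked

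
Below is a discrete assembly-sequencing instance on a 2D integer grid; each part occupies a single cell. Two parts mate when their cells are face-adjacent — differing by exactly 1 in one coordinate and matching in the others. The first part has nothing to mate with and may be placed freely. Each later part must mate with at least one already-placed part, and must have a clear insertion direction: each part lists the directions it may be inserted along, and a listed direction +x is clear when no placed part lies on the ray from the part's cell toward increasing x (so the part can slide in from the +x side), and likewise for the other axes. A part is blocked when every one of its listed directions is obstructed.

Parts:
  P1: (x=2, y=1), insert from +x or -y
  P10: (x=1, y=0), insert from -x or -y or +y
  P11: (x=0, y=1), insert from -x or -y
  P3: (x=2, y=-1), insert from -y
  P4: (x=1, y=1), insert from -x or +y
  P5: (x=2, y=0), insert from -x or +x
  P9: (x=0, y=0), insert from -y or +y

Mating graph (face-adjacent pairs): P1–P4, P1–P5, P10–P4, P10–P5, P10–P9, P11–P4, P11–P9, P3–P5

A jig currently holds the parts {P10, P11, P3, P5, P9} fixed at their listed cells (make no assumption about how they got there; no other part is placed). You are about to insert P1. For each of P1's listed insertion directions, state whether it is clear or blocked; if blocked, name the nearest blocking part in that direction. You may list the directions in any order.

+x: ray from P1(2, 1) has no placed part ⇒ clear
-y: nearest on ray is P5@(2, 0) ⇒ blocked

+x: clear; -y: blocked by P5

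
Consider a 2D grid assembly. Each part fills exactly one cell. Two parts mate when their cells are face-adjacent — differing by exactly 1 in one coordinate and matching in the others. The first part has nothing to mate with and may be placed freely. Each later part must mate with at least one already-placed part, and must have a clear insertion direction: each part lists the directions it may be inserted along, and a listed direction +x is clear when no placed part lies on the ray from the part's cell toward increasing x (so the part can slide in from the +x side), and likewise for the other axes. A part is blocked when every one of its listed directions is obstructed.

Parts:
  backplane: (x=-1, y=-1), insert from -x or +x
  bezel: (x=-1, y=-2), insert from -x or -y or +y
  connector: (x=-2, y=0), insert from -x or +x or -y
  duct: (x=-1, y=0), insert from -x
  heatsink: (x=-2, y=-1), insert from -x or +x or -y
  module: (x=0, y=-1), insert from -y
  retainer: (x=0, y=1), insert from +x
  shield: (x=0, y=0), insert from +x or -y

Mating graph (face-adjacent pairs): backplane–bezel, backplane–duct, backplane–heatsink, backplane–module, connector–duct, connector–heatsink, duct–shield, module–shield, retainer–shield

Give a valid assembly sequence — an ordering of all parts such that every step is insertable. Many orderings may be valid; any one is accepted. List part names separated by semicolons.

module; backplane; duct; heatsink; bezel; connector; shield; retainer

1. module@(0, -1) [-y clear] — {module}
2. backplane@(-1, -1) [-x clear] — {backplane, module}
3. duct@(-1, 0) [-x clear] — {backplane, duct, module}
4. heatsink@(-2, -1) [-x clear] — {backplane, duct, heatsink, module}
5. bezel@(-1, -2) [-x clear] — {backplane, bezel, duct, heatsink, module}
6. connector@(-2, 0) [-x clear] — {backplane, bezel, connector, duct, heatsink, module}
7. shield@(0, 0) [+x clear] — {backplane, bezel, connector, duct, heatsink, module, shield}
8. retainer@(0, 1) [+x clear] — {backplane, bezel, connector, duct, heatsink, module, retainer, shield}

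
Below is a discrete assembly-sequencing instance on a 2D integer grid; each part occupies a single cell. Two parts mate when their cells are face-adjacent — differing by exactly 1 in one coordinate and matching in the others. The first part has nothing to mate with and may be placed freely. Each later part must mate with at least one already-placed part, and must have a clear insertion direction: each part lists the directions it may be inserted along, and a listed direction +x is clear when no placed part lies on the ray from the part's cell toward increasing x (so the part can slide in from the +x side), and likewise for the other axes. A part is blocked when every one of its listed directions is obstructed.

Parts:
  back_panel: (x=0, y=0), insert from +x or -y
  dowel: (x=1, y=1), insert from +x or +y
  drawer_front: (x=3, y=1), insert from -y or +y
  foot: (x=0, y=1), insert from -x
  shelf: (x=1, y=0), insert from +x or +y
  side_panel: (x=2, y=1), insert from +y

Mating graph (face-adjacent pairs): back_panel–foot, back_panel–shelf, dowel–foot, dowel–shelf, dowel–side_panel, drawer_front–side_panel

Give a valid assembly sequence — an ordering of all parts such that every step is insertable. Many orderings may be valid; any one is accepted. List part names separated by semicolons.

1. shelf@(1, 0) [+x clear] — {shelf}
2. back_panel@(0, 0) [-y clear] — {back_panel, shelf}
3. foot@(0, 1) [-x clear] — {back_panel, foot, shelf}
4. dowel@(1, 1) [+x clear] — {back_panel, dowel, foot, shelf}
5. side_panel@(2, 1) [+y clear] — {back_panel, dowel, foot, shelf, side_panel}
6. drawer_front@(3, 1) [-y clear] — {back_panel, dowel, drawer_front, foot, shelf, side_panel}

shelf; back_panel; foot; dowel; side_panel; drawer_front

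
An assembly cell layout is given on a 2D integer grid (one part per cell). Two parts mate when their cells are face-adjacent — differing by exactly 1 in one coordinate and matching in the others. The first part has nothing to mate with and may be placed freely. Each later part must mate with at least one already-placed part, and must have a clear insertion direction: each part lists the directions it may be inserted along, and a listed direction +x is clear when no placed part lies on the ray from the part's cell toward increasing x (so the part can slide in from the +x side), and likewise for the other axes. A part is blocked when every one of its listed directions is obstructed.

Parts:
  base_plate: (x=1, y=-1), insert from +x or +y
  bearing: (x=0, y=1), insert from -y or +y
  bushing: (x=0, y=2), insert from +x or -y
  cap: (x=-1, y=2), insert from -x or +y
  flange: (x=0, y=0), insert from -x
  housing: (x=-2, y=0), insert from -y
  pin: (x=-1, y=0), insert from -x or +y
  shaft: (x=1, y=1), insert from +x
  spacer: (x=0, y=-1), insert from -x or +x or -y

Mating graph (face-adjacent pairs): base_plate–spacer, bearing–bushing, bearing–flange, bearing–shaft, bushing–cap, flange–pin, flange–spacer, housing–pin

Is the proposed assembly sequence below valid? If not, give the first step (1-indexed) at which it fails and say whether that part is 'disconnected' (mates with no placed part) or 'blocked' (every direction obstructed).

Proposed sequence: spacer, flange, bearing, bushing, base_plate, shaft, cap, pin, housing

1. spacer@(0, -1) [-x clear] — {spacer}
2. flange@(0, 0) [-x clear] — {flange, spacer}
3. bearing@(0, 1) [+y clear] — {bearing, flange, spacer}
4. bushing@(0, 2) [+x clear] — {bearing, bushing, flange, spacer}
5. base_plate@(1, -1) [+x clear] — {base_plate, bearing, bushing, flange, spacer}
6. shaft@(1, 1) [+x clear] — {base_plate, bearing, bushing, flange, shaft, spacer}
7. cap@(-1, 2) [-x clear] — {base_plate, bearing, bushing, cap, flange, shaft, spacer}
8. pin@(-1, 0) [-x clear] — {base_plate, bearing, bushing, cap, flange, pin, shaft, spacer}
9. housing@(-2, 0) [-y clear] — {base_plate, bearing, bushing, cap, flange, housing, pin, shaft, spacer}

Valid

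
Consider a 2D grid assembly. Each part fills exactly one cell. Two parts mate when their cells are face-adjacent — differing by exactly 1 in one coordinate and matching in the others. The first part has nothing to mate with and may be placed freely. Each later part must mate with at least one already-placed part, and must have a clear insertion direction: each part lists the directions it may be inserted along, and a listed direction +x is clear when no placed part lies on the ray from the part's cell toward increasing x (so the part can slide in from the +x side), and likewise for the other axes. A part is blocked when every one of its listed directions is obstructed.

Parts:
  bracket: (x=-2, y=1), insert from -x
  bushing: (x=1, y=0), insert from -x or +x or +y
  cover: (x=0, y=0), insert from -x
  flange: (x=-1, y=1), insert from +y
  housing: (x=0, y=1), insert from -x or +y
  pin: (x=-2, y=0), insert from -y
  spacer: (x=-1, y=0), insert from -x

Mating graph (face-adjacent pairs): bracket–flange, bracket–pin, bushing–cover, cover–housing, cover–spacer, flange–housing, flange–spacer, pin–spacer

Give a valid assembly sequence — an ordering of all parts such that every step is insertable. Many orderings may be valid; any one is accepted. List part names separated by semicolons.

bracket; flange; housing; cover; spacer; pin; bushing

1. bracket@(-2, 1) [-x clear] — {bracket}
2. flange@(-1, 1) [+y clear] — {bracket, flange}
3. housing@(0, 1) [+y clear] — {bracket, flange, housing}
4. cover@(0, 0) [-x clear] — {bracket, cover, flange, housing}
5. spacer@(-1, 0) [-x clear] — {bracket, cover, flange, housing, spacer}
6. pin@(-2, 0) [-y clear] — {bracket, cover, flange, housing, pin, spacer}
7. bushing@(1, 0) [+x clear] — {bracket, bushing, cover, flange, housing, pin, spacer}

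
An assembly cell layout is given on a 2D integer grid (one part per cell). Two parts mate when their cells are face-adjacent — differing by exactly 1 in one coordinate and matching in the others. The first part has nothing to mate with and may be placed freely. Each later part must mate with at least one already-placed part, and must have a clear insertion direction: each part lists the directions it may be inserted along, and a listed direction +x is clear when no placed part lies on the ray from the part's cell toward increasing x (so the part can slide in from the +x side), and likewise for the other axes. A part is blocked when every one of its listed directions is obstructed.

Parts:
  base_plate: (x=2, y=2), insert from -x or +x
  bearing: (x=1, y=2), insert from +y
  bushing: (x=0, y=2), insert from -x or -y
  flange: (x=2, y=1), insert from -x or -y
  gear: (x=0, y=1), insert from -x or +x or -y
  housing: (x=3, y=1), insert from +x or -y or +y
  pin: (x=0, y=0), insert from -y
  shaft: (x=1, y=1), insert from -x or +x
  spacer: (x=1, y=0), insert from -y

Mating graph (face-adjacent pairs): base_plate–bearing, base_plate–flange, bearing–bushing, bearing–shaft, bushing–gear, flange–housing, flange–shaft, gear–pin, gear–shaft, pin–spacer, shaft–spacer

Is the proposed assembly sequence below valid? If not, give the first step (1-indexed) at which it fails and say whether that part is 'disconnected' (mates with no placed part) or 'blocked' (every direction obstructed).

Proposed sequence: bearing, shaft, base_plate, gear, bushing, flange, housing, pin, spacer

Valid

1. bearing@(1, 2) [+y clear] — {bearing}
2. shaft@(1, 1) [-x clear] — {bearing, shaft}
3. base_plate@(2, 2) [+x clear] — {base_plate, bearing, shaft}
4. gear@(0, 1) [-x clear] — {base_plate, bearing, gear, shaft}
5. bushing@(0, 2) [-x clear] — {base_plate, bearing, bushing, gear, shaft}
6. flange@(2, 1) [-y clear] — {base_plate, bearing, bushing, flange, gear, shaft}
7. housing@(3, 1) [+x clear] — {base_plate, bearing, bushing, flange, gear, housing, shaft}
8. pin@(0, 0) [-y clear] — {base_plate, bearing, bushing, flange, gear, housing, pin, shaft}
9. spacer@(1, 0) [-y clear] — {base_plate, bearing, bushing, flange, gear, housing, pin, shaft, spacer}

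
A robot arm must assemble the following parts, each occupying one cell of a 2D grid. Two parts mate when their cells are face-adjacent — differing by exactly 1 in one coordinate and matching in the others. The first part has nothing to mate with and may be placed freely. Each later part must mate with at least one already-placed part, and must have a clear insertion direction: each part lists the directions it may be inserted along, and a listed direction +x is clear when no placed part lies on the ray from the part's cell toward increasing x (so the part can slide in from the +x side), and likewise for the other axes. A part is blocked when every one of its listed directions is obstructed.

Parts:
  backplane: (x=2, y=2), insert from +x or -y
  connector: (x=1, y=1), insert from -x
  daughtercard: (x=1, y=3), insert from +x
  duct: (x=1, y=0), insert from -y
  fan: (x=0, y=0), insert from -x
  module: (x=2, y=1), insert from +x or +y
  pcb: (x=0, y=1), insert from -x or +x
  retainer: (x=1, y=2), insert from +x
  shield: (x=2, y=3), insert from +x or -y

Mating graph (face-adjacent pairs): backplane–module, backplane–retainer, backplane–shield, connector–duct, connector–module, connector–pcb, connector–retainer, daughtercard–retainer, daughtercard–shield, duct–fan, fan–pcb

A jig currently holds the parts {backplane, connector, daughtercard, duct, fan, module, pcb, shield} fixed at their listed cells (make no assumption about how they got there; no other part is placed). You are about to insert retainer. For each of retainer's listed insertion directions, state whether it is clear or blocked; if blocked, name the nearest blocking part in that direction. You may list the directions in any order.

+x: blocked by backplane

+x: nearest on ray is backplane@(2, 2) ⇒ blocked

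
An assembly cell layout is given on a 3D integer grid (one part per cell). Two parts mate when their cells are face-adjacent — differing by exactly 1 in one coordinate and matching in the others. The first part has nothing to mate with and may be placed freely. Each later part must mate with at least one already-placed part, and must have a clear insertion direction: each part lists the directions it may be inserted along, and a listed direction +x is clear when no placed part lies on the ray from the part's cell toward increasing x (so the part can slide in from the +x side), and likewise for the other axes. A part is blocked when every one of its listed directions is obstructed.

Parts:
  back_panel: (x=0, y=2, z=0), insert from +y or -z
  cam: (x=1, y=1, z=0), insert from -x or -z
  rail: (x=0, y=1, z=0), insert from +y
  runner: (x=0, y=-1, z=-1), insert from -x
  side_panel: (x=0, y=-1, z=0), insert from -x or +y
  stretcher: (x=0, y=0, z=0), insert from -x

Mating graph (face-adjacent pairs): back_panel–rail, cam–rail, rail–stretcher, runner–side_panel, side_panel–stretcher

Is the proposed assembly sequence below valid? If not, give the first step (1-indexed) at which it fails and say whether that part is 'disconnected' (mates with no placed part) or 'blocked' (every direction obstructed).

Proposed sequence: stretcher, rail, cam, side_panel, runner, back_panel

Valid

1. stretcher@(0, 0, 0) [-x clear] — {stretcher}
2. rail@(0, 1, 0) [+y clear] — {rail, stretcher}
3. cam@(1, 1, 0) [-z clear] — {cam, rail, stretcher}
4. side_panel@(0, -1, 0) [-x clear] — {cam, rail, side_panel, stretcher}
5. runner@(0, -1, -1) [-x clear] — {cam, rail, runner, side_panel, stretcher}
6. back_panel@(0, 2, 0) [+y clear] — {back_panel, cam, rail, runner, side_panel, stretcher}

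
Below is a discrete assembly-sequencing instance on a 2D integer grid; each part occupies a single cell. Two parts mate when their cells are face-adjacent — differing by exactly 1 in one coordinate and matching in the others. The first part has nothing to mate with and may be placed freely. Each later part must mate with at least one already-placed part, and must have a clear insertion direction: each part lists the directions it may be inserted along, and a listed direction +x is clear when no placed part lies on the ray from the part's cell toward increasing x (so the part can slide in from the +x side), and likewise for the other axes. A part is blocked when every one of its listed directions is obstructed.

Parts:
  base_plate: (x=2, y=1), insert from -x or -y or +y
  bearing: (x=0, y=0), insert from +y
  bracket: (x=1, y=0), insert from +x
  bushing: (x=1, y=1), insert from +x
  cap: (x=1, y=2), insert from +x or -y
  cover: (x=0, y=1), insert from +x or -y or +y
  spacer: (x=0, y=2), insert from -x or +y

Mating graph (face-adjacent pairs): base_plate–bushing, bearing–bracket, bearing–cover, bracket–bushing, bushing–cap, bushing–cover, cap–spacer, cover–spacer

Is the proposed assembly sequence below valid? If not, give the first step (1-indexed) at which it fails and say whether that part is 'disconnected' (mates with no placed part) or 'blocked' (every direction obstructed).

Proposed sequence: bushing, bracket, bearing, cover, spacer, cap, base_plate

1. bushing@(1, 1) [+x clear] — {bushing}
2. bracket@(1, 0) [+x clear] — {bracket, bushing}
3. bearing@(0, 0) [+y clear] — {bearing, bracket, bushing}
4. cover@(0, 1) [+y clear] — {bearing, bracket, bushing, cover}
5. spacer@(0, 2) [-x clear] — {bearing, bracket, bushing, cover, spacer}
6. cap@(1, 2) [+x clear] — {bearing, bracket, bushing, cap, cover, spacer}
7. base_plate@(2, 1) [-y clear] — {base_plate, bearing, bracket, bushing, cap, cover, spacer}

Valid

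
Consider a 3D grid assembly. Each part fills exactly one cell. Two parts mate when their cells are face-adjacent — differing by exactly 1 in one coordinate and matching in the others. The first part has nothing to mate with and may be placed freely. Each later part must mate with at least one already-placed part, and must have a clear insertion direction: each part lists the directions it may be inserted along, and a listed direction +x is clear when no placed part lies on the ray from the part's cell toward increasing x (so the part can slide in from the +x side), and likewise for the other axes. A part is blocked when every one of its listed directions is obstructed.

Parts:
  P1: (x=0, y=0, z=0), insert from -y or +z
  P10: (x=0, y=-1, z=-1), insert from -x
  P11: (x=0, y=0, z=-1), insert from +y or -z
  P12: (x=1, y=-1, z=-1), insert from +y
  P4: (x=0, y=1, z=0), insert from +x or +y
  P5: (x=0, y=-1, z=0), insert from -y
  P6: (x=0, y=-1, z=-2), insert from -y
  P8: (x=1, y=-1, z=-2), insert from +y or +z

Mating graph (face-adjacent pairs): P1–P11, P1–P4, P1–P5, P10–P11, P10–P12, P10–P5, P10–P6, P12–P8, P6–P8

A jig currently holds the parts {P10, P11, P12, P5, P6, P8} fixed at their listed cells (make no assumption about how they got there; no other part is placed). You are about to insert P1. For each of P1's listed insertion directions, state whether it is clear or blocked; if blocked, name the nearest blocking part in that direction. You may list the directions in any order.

+z: clear; -y: blocked by P5

-y: nearest on ray is P5@(0, -1, 0) ⇒ blocked
+z: ray from P1(0, 0, 0) has no placed part ⇒ clear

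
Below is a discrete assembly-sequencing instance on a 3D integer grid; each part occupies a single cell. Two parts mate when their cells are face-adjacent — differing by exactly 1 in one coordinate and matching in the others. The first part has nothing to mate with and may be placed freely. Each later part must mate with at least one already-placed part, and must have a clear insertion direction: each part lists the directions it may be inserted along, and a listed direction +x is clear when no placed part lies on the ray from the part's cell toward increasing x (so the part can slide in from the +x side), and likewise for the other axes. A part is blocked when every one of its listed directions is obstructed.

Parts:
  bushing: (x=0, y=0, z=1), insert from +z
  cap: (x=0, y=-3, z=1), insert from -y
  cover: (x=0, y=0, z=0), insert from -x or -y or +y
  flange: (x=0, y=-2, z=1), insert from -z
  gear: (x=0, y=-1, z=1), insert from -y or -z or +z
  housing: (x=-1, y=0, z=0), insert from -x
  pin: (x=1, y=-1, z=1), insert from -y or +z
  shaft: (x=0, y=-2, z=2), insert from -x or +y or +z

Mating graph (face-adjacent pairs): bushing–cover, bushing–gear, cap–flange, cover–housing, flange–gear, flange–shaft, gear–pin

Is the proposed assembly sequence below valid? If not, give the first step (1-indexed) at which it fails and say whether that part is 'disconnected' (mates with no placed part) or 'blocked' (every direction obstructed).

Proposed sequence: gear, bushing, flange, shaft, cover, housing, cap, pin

Valid

1. gear@(0, -1, 1) [-y clear] — {gear}
2. bushing@(0, 0, 1) [+z clear] — {bushing, gear}
3. flange@(0, -2, 1) [-z clear] — {bushing, flange, gear}
4. shaft@(0, -2, 2) [-x clear] — {bushing, flange, gear, shaft}
5. cover@(0, 0, 0) [-x clear] — {bushing, cover, flange, gear, shaft}
6. housing@(-1, 0, 0) [-x clear] — {bushing, cover, flange, gear, housing, shaft}
7. cap@(0, -3, 1) [-y clear] — {bushing, cap, cover, flange, gear, housing, shaft}
8. pin@(1, -1, 1) [-y clear] — {bushing, cap, cover, flange, gear, housing, pin, shaft}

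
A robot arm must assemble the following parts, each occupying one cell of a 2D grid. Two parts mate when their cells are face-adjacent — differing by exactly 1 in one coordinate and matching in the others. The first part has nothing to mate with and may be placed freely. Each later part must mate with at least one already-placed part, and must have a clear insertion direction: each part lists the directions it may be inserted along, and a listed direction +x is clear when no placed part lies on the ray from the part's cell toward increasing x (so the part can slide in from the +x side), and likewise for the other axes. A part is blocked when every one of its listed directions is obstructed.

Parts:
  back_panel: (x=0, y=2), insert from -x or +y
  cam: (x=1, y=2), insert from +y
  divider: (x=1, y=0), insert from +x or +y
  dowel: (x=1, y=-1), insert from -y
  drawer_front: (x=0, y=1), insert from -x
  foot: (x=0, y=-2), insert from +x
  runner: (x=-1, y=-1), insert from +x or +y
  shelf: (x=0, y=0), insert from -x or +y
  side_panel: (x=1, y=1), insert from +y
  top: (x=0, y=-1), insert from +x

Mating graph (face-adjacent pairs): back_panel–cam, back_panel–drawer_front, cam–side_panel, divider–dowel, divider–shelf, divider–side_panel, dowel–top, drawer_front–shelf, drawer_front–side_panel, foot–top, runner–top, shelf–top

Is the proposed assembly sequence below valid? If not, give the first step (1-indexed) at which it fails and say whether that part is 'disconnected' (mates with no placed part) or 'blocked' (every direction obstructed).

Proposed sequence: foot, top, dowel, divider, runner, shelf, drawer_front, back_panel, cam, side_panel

1. foot@(0, -2) [+x clear] — {foot}
2. top@(0, -1) [+x clear] — {foot, top}
3. dowel@(1, -1) [-y clear] — {dowel, foot, top}
4. divider@(1, 0) [+x clear] — {divider, dowel, foot, top}
5. runner@(-1, -1) [+y clear] — {divider, dowel, foot, runner, top}
6. shelf@(0, 0) [-x clear] — {divider, dowel, foot, runner, shelf, top}
7. drawer_front@(0, 1) [-x clear] — {divider, dowel, drawer_front, foot, runner, shelf, top}
8. back_panel@(0, 2) [-x clear] — {back_panel, divider, dowel, drawer_front, foot, runner, shelf, top}
9. cam@(1, 2) [+y clear] — {back_panel, cam, divider, dowel, drawer_front, foot, runner, shelf, top}
10. side_panel@(1, 1) — +y all obstructed ⇒ blocked

Invalid at step 10 (blocked)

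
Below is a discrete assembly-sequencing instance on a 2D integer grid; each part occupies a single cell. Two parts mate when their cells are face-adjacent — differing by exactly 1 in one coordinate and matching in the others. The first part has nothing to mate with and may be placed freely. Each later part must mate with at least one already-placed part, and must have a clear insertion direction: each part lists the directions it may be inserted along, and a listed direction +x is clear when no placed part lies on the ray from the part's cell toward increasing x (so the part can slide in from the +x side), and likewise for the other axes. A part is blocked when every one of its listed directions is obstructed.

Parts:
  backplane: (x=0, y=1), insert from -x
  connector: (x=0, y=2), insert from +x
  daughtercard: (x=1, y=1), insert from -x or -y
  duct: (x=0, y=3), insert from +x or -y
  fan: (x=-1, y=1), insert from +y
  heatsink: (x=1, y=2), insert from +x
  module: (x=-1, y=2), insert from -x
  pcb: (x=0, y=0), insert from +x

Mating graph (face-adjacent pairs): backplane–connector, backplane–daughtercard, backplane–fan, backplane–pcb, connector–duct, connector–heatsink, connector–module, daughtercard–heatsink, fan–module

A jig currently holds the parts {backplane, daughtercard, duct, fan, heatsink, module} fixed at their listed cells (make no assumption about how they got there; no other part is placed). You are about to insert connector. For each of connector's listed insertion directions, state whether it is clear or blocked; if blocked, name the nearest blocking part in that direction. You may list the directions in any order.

+x: blocked by heatsink

+x: nearest on ray is heatsink@(1, 2) ⇒ blocked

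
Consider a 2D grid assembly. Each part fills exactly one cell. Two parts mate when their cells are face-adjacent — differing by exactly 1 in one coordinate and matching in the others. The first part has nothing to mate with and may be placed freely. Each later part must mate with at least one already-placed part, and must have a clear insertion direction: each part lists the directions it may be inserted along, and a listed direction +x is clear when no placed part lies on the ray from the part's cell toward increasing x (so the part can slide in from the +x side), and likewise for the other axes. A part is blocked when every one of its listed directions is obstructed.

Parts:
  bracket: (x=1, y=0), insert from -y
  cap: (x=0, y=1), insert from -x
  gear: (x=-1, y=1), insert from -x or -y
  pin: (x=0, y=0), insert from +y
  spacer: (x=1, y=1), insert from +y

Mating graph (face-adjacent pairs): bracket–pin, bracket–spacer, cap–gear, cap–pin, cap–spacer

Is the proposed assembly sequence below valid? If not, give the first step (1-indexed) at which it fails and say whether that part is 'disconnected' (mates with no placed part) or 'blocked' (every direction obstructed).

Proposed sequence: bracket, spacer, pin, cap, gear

1. bracket@(1, 0) [-y clear] — {bracket}
2. spacer@(1, 1) [+y clear] — {bracket, spacer}
3. pin@(0, 0) [+y clear] — {bracket, pin, spacer}
4. cap@(0, 1) [-x clear] — {bracket, cap, pin, spacer}
5. gear@(-1, 1) [-x clear] — {bracket, cap, gear, pin, spacer}

Valid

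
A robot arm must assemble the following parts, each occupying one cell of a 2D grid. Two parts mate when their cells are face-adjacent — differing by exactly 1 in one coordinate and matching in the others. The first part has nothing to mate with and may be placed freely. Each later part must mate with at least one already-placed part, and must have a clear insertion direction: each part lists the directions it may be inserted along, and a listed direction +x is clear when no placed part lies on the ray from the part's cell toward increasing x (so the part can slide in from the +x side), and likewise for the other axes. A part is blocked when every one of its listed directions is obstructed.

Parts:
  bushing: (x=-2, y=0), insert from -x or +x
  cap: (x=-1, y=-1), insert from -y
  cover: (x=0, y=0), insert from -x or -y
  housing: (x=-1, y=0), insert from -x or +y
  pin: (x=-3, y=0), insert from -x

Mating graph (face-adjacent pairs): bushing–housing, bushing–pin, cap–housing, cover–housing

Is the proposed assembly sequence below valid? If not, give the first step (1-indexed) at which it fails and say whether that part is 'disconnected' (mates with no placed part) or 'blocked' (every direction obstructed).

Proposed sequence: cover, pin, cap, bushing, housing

Invalid at step 2 (disconnected)

1. cover@(0, 0) [-x clear] — {cover}
2. pin@(-3, 0) — no placed neighbour ⇒ disconnected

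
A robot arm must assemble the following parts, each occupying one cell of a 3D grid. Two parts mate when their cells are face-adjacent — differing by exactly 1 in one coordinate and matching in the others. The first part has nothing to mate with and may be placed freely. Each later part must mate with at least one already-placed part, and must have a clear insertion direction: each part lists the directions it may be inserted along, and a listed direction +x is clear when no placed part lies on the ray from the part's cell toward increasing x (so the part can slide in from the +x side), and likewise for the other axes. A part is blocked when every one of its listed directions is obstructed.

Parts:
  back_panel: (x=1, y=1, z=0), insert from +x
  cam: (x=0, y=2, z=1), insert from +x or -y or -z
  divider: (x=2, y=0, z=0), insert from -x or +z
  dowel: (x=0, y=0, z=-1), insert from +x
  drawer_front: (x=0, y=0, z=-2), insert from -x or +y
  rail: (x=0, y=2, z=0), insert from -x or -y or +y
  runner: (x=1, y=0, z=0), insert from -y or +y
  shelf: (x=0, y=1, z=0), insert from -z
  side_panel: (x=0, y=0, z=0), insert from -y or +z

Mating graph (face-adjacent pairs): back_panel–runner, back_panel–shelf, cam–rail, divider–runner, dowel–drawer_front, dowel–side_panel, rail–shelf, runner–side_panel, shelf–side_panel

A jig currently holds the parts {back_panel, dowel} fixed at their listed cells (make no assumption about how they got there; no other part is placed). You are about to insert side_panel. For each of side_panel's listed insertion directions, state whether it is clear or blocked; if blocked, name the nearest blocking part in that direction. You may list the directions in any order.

-y: ray from side_panel(0, 0, 0) has no placed part ⇒ clear
+z: ray from side_panel(0, 0, 0) has no placed part ⇒ clear

+z: clear; -y: clear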